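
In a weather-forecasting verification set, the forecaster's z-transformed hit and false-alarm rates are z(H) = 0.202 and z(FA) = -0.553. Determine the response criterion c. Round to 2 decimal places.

c = 0.18

c = −½·[z(H) + z(FA)] = −½·(0.202 + (-0.553)) = 0.1755
c > 0: the forecaster has a conservative response bias.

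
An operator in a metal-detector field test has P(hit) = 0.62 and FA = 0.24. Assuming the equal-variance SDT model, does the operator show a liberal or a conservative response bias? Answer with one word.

conservative

z(H) = 0.305, z(FA) = -0.706
c = −½·(z(H) + z(FA)) = 0.2005
c > 0 → conservative criterion (biased toward responding “no”).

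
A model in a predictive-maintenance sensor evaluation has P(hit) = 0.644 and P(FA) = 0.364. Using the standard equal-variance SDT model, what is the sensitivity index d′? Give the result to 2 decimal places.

d′ = 0.72

z(H) = z(0.644) = 0.369
z(FA) = z(0.364) = -0.348
d' = z(H) − z(FA) = 0.369 − (-0.348) = 0.717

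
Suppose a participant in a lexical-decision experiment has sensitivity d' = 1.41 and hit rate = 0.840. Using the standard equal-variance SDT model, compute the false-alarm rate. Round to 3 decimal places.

z(hit rate) = z(0.840) = 0.9945
z(FA) = z(H) − d' = 0.9945 − 1.41 = -0.4155
false-alarm rate = Φ(-0.4155) = 0.3389

false-alarm rate = 0.339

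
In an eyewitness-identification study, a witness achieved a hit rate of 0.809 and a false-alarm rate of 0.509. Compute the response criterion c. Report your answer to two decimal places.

c = -0.45

z(0.809) = 0.8742, z(0.509) = 0.0226
c = −½·[z(H) + z(FA)] = −0.5 × (0.8742 + 0.0226) = -0.4484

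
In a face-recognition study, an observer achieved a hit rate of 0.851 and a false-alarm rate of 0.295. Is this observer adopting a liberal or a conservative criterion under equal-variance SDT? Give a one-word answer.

z(H) = 1.041, z(FA) = -0.539
c = −½·(z(H) + z(FA)) = -0.251
c < 0 → liberal criterion (biased toward responding “yes”).

liberal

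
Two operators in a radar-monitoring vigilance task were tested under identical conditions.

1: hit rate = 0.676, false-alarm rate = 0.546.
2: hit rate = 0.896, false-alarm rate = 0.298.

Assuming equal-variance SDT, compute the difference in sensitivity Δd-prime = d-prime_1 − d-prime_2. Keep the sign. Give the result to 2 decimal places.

Δd-prime = -1.45

1: z(0.676) = 0.457, z(0.546) = 0.116, d' = 0.341
2: z(0.896) = 1.259, z(0.298) = -0.530, d' = 1.789
Δd' = d'_1 − d'_2 = 0.341 − 1.789 = -1.448
2 has the higher sensitivity.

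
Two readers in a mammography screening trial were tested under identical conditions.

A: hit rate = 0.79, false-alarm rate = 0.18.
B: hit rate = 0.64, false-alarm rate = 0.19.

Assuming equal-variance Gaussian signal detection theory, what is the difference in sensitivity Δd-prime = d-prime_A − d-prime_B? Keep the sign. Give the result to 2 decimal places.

A: z(0.79) = 0.806, z(0.18) = -0.915, d' = 1.721
B: z(0.64) = 0.358, z(0.19) = -0.878, d' = 1.236
Δd' = d'_A − d'_B = 1.721 − 1.236 = 0.485
A has the higher sensitivity.

Δd-prime = 0.49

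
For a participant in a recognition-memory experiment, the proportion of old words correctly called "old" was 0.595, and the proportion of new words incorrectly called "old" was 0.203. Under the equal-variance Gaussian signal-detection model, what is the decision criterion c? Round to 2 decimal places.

c = 0.30

z(H) = z(0.595) = 0.240
z(FA) = z(0.203) = -0.831
c = −½·[z(H) + z(FA)] = −0.5 × (0.240 + (-0.831)) = 0.2955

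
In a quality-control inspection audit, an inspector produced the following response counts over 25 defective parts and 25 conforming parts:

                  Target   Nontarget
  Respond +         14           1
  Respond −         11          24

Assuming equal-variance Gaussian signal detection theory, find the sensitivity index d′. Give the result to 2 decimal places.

H = 14/25 = 0.5600
FA = 1/25 = 0.0400
z(H) = 0.151
z(FA) = -1.751
d' = z(H) − z(FA) = 0.151 − (-1.751) = 1.902

d′ = 1.90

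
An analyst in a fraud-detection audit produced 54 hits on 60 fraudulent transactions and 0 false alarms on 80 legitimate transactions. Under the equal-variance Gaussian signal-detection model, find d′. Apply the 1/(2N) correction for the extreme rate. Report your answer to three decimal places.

The false-alarm rate is 0/80 = 0, so apply the 1/(2N) correction: FA → 1/(2·80) = 0.00625.
z(H) = z(0.90000) = 1.2816
z(FA) = z(0.00625) = -2.4977
d' = 1.2816 − (-2.4977) = 3.7793

d′ = 3.779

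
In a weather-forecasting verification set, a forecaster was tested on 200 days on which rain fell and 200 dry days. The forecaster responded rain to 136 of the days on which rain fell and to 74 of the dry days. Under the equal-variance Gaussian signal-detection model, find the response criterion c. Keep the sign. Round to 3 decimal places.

H = 136/200 = 0.6800
FA = 74/200 = 0.3700
z(0.6800) = 0.4677, z(0.3700) = -0.3319
c = −½·[z(H) + z(FA)] = −0.5 × (0.4677 + (-0.3319)) = -0.0679

c = -0.068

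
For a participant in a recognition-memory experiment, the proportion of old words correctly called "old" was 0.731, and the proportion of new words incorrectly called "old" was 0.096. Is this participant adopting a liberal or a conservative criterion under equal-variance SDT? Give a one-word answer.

z(H) = 0.616, z(FA) = -1.305
c = −½·(z(H) + z(FA)) = 0.3445
c > 0 → conservative criterion (biased toward responding “no”).

conservative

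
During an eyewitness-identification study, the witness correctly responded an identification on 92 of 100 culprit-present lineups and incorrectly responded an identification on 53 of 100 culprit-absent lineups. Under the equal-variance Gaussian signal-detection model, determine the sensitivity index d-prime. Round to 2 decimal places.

H = 92/100 = 0.9200
FA = 53/100 = 0.5300
z(H) = 1.4051
z(FA) = 0.0753
d' = z(H) − z(FA) = 1.4051 − 0.0753 = 1.3298

d-prime = 1.33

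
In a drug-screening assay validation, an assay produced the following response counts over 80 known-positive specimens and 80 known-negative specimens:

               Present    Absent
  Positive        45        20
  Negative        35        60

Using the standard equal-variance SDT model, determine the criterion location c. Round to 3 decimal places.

c = 0.259

H = 45/80 = 0.5625
FA = 20/80 = 0.2500
Φ⁻¹(0.5625) = 0.1573, Φ⁻¹(0.2500) = -0.6745
c = −½·[z(H) + z(FA)] = −0.5 × (0.1573 + (-0.6745)) = 0.2586
c > 0: the assay has a conservative response bias.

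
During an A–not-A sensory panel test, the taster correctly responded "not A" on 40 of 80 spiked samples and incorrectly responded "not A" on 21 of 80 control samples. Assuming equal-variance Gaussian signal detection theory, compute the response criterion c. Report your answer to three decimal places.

c = 0.318

H = 40/80 = 0.5000
FA = 21/80 = 0.2625
Φ⁻¹(0.5000) = 0.0000, Φ⁻¹(0.2625) = -0.6357
c = −½·[z(H) + z(FA)] = −0.5 × (0.0000 + (-0.6357)) = 0.31785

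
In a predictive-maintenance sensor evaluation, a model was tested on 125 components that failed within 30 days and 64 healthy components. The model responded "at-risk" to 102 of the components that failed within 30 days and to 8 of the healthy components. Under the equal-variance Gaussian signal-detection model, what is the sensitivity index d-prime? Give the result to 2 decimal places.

H = 102/125 = 0.8160
FA = 8/64 = 0.1250
z(0.8160) = 0.900, z(0.1250) = -1.150
d' = z(H) − z(FA) = 0.900 − (-1.150) = 2.050

d-prime = 2.05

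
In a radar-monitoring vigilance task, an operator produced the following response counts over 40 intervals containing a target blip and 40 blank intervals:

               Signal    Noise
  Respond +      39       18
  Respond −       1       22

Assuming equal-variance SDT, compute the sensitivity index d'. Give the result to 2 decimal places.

H = 39/40 = 0.9750
FA = 18/40 = 0.4500
z(H) = 1.960
z(FA) = -0.126
d' = z(H) − z(FA) = 1.960 − (-0.126) = 2.086

d' = 2.09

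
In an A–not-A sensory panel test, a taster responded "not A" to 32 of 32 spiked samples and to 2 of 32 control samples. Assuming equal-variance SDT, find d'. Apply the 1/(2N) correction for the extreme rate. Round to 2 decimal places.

The hit rate is 32/32 = 1, so apply the 1/(2N) correction: H → 1 − 1/(2·32) = 0.98438.
z(H) = z(0.98438) = 2.154
z(FA) = z(0.06250) = -1.534
d' = 2.154 − (-1.534) = 3.688

d' = 3.69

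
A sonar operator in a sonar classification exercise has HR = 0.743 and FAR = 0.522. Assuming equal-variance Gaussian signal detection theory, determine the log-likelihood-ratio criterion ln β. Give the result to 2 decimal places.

Φ⁻¹(H) = 0.653
Φ⁻¹(FA) = 0.055
ln β = −½·[z(H)² − z(FA)²] = −0.5 × (0.426 − 0.003) = -0.2115

ln β = -0.21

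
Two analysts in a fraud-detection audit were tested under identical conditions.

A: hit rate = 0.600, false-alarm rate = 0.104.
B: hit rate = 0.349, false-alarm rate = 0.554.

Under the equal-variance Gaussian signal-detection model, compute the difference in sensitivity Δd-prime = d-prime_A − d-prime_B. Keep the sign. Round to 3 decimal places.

Δd-prime = 2.036

A: z(0.600) = 0.2533, z(0.104) = -1.2591, d' = 1.5124
B: z(0.349) = -0.3880, z(0.554) = 0.1358, d' = -0.5238
Δd' = d'_A − d'_B = 1.5124 − (-0.5238) = 2.0362
A has the higher sensitivity.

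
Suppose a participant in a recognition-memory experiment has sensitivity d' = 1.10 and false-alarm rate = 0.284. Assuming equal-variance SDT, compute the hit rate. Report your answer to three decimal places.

z(false-alarm rate) = z(0.284) = -0.5710
z(H) = z(FA) + d' = -0.5710 + 1.10 = 0.5290
hit rate = Φ(0.5290) = 0.7016

hit rate = 0.702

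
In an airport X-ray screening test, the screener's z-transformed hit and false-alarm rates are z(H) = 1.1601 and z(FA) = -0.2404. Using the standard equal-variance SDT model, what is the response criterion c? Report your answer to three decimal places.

c = -0.460

c = −½·[z(H) + z(FA)] = −½·(1.1601 + (-0.2404)) = -0.45985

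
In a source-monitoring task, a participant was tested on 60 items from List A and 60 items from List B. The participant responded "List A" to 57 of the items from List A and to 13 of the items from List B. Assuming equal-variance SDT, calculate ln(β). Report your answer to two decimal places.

ln β = -1.05

H = 57/60 = 0.9500
FA = 13/60 = 0.2167
Φ⁻¹(H) = 1.645
Φ⁻¹(FA) = -0.783
ln β = −½·[z(H)² − z(FA)²] = −0.5 × (2.706 − 0.613) = -1.0465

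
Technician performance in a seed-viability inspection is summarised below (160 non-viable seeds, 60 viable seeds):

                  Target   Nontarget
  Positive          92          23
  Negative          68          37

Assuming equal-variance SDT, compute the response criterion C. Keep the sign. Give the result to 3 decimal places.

H = 92/160 = 0.5750
FA = 23/60 = 0.3833
z(H) = z(0.5750) = 0.1891
z(FA) = z(0.3833) = -0.2968
c = −½·[z(H) + z(FA)] = −0.5 × (0.1891 + (-0.2968)) = 0.05385
c > 0: the technician has a conservative response bias.

C = 0.054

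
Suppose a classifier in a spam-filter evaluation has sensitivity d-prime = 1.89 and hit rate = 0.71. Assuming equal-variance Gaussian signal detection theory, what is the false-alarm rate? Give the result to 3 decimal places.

z(hit rate) = z(0.71) = 0.5534
z(FA) = z(H) − d' = 0.5534 − 1.89 = -1.3366
false-alarm rate = Φ(-1.3366) = 0.0907

false-alarm rate = 0.091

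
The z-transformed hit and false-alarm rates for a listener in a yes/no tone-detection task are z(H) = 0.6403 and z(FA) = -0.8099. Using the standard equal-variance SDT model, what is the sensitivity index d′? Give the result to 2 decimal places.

d′ = 1.45

d' = z(H) − z(FA) = 0.6403 − (-0.8099) = 1.4502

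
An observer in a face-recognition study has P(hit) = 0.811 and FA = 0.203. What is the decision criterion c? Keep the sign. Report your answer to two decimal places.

z(0.811) = 0.882, z(0.203) = -0.831
c = −½·[z(H) + z(FA)] = −0.5 × (0.882 + (-0.831)) = -0.0255
c < 0: the observer has a liberal response bias.

c = -0.03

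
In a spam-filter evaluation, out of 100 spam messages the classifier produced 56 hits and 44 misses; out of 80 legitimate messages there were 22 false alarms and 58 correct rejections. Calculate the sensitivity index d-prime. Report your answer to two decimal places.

d-prime = 0.75

H = 56/100 = 0.5600
FA = 22/80 = 0.2750
Φ⁻¹(H) = 0.151
Φ⁻¹(FA) = -0.598
d' = z(H) − z(FA) = 0.151 − (-0.598) = 0.749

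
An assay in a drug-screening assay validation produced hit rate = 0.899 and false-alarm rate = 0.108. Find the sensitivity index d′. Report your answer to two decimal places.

d′ = 2.51

Φ⁻¹(H) = 1.276
Φ⁻¹(FA) = -1.237
d' = z(H) − z(FA) = 1.276 − (-1.237) = 2.513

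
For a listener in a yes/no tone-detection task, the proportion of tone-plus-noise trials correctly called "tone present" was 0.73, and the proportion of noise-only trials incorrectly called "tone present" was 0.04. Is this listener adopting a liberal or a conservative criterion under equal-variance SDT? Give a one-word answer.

z(H) = 0.613, z(FA) = -1.751
c = −½·(z(H) + z(FA)) = 0.569
c > 0 → conservative criterion (biased toward responding “no”).

conservative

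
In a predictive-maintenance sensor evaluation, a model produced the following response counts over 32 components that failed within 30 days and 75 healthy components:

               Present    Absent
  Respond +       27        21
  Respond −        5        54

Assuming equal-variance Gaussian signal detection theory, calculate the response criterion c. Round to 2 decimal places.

H = 27/32 = 0.8438
FA = 21/75 = 0.2800
z(H) = z(0.8438) = 1.0102
z(FA) = z(0.2800) = -0.5828
c = −½·[z(H) + z(FA)] = −0.5 × (1.0102 + (-0.5828)) = -0.2137

c = -0.21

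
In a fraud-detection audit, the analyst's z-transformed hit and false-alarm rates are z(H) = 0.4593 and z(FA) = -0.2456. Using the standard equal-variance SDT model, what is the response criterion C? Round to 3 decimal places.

c = −½·[z(H) + z(FA)] = −½·(0.4593 + (-0.2456)) = -0.10685

C = -0.107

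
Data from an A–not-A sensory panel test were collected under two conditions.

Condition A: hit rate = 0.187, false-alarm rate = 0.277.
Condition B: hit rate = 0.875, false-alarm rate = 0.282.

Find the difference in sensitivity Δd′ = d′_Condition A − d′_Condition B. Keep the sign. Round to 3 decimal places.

Δd′ = -2.024

Condition A: z(0.187) = -0.8890, z(0.277) = -0.5918, d' = -0.2972
Condition B: z(0.875) = 1.1503, z(0.282) = -0.5769, d' = 1.7272
Δd' = d'_Condition A − d'_Condition B = -0.2972 − 1.7272 = -2.0244
Condition B has the higher sensitivity.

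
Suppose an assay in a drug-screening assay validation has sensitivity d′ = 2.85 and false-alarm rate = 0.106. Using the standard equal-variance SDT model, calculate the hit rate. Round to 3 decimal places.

hit rate = 0.945

z(false-alarm rate) = z(0.106) = -1.2481
z(H) = z(FA) + d' = -1.2481 + 2.85 = 1.6019
hit rate = Φ(1.6019) = 0.9454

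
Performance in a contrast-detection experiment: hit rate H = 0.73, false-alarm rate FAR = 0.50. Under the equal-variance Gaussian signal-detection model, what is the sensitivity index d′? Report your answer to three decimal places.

d′ = 0.613

Φ⁻¹(H) = Φ⁻¹(0.73) = 0.6128
Φ⁻¹(FA) = Φ⁻¹(0.50) = 0.0000
d' = z(H) − z(FA) = 0.6128 − 0.0000 = 0.6128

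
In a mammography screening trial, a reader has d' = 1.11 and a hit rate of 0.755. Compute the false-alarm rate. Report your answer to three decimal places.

false-alarm rate = 0.337

z(hit rate) = z(0.755) = 0.6903
z(FA) = z(H) − d' = 0.6903 − 1.11 = -0.4197
false-alarm rate = Φ(-0.4197) = 0.3374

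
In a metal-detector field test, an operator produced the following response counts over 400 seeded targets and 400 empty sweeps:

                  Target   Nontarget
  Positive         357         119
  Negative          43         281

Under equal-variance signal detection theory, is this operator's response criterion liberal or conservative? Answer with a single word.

z(H) = 1.240, z(FA) = -0.532
c = −½·(z(H) + z(FA)) = -0.354
c < 0 → liberal criterion (biased toward responding “yes”).

liberal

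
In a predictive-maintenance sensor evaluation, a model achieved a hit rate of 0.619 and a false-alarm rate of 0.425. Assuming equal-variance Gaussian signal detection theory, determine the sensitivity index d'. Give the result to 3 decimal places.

d' = 0.492

Φ⁻¹(H) = 0.3029
Φ⁻¹(FA) = -0.1891
d' = z(H) − z(FA) = 0.3029 − (-0.1891) = 0.4920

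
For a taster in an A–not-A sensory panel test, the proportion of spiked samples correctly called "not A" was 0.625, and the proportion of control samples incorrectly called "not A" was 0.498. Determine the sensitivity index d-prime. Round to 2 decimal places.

d-prime = 0.32

Φ⁻¹(H) = Φ⁻¹(0.625) = 0.319
Φ⁻¹(FA) = Φ⁻¹(0.498) = -0.005
d' = z(H) − z(FA) = 0.319 − (-0.005) = 0.324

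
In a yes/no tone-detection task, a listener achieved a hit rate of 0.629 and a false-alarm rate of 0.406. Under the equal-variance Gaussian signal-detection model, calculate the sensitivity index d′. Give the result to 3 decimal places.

d′ = 0.567

z(H) = z(0.629) = 0.3292
z(FA) = z(0.406) = -0.2378
d' = z(H) − z(FA) = 0.3292 − (-0.2378) = 0.5670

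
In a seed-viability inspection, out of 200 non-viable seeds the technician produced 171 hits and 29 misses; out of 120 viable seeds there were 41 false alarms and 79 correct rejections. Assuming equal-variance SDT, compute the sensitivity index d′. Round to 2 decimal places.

H = 171/200 = 0.8550
FA = 41/120 = 0.3417
Φ⁻¹(H) = Φ⁻¹(0.8550) = 1.0581
Φ⁻¹(FA) = Φ⁻¹(0.3417) = -0.4078
d' = z(H) − z(FA) = 1.0581 − (-0.4078) = 1.4659

d′ = 1.47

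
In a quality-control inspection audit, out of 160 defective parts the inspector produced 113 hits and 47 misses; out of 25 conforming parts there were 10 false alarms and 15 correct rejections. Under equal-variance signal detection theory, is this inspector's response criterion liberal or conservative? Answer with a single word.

liberal

z(H) = 0.542, z(FA) = -0.253
c = −½·(z(H) + z(FA)) = -0.1445
c < 0 → liberal criterion (biased toward responding “yes”).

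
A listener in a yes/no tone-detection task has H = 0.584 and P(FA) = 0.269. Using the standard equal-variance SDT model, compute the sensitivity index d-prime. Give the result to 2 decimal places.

z(H) = z(0.584) = 0.2121
z(FA) = z(0.269) = -0.6158
d' = z(H) − z(FA) = 0.2121 − (-0.6158) = 0.8279

d-prime = 0.83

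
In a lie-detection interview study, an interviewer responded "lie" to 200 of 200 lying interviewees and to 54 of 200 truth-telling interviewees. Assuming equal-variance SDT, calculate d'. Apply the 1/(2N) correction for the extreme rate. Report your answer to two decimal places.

The hit rate is 200/200 = 1, so apply the 1/(2N) correction: H → 1 − 1/(2·200) = 0.99750.
z(H) = z(0.99750) = 2.807
z(FA) = z(0.27000) = -0.613
d' = 2.807 − (-0.613) = 3.420

d' = 3.42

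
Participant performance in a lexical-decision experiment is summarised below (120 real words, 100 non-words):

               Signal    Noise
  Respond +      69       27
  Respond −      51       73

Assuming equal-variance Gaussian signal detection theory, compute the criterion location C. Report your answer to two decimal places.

H = 69/120 = 0.5750
FA = 27/100 = 0.2700
z(H) = z(0.5750) = 0.189
z(FA) = z(0.2700) = -0.613
c = −½·[z(H) + z(FA)] = −0.5 × (0.189 + (-0.613)) = 0.212

C = 0.21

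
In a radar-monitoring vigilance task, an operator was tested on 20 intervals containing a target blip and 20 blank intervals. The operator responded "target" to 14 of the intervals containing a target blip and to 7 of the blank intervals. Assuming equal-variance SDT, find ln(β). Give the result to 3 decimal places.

ln β = -0.063

H = 14/20 = 0.7000
FA = 7/20 = 0.3500
z(H) = 0.5244
z(FA) = -0.3853
ln β = −½·[z(H)² − z(FA)²] = −0.5 × (0.2750 − 0.1485) = -0.06325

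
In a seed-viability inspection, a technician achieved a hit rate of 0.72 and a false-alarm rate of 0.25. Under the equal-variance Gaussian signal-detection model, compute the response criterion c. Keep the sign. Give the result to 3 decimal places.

c = 0.046

z(H) = z(0.72) = 0.5828
z(FA) = z(0.25) = -0.6745
c = −½·[z(H) + z(FA)] = −0.5 × (0.5828 + (-0.6745)) = 0.04585
c > 0: the technician has a conservative response bias.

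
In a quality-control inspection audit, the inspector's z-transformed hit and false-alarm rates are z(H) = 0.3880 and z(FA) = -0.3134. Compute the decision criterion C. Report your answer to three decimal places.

c = −½·[z(H) + z(FA)] = −½·(0.3880 + (-0.3134)) = -0.0373
c < 0: the inspector has a liberal response bias.

C = -0.037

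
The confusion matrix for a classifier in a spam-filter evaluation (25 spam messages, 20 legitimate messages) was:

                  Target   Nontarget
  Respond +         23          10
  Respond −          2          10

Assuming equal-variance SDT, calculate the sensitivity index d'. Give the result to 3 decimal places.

H = 23/25 = 0.9200
FA = 10/20 = 0.5000
z(H) = 1.4051
z(FA) = 0.0000
d' = z(H) − z(FA) = 1.4051 − 0.0000 = 1.4051

d' = 1.405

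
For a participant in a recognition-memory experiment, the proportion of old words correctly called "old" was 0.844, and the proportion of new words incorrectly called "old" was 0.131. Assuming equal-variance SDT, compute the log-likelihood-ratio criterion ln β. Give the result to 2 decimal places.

z(H) = 1.011
z(FA) = -1.122
ln β = −½·[z(H)² − z(FA)²] = −0.5 × (1.022 − 1.259) = 0.1185

ln β = 0.12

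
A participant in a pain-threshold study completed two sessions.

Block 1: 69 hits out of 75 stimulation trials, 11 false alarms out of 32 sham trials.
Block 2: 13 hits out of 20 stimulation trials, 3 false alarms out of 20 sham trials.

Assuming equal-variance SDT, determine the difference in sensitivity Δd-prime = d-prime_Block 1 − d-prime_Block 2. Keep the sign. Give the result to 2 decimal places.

Δd-prime = 0.39

Block 1: z(0.9200) = 1.405, z(0.3438) = -0.402, d' = 1.807
Block 2: z(0.6500) = 0.385, z(0.1500) = -1.036, d' = 1.421
Δd' = d'_Block 1 − d'_Block 2 = 1.807 − 1.421 = 0.386
Block 1 has the higher sensitivity.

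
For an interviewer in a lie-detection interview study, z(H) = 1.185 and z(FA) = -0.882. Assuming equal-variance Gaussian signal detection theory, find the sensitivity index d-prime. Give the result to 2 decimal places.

d-prime = 2.07

d' = z(H) − z(FA) = 1.185 − (-0.882) = 2.067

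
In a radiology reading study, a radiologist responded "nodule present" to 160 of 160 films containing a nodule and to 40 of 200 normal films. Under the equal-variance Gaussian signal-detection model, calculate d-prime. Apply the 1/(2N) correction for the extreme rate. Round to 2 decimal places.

d-prime = 3.58

The hit rate is 160/160 = 1, so apply the 1/(2N) correction: H → 1 − 1/(2·160) = 0.99687.
z(H) = z(0.99687) = 2.734
z(FA) = z(0.20000) = -0.842
d' = 2.734 − (-0.842) = 3.576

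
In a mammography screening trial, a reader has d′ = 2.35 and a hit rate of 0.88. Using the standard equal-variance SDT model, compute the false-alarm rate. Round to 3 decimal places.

z(hit rate) = z(0.88) = 1.1750
z(FA) = z(H) − d' = 1.1750 − 2.35 = -1.1750
false-alarm rate = Φ(-1.1750) = 0.1200

false-alarm rate = 0.120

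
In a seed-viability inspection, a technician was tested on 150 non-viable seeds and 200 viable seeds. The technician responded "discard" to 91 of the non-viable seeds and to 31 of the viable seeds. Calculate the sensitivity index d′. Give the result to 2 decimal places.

H = 91/150 = 0.6067
FA = 31/200 = 0.1550
Φ⁻¹(0.6067) = 0.2707, Φ⁻¹(0.1550) = -1.0152
d' = z(H) − z(FA) = 0.2707 − (-1.0152) = 1.2859

d′ = 1.29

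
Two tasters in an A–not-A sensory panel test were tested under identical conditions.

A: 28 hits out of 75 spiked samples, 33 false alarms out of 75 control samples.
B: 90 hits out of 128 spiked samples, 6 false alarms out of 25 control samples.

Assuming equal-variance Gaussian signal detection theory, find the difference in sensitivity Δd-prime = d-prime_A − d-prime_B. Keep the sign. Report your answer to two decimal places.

A: z(0.3733) = -0.323, z(0.4400) = -0.151, d' = -0.172
B: z(0.7031) = 0.533, z(0.2400) = -0.706, d' = 1.239
Δd' = d'_A − d'_B = -0.172 − 1.239 = -1.411
B has the higher sensitivity.

Δd-prime = -1.41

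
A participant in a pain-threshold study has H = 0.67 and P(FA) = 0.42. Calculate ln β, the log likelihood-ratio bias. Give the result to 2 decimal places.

z(0.67) = 0.440, z(0.42) = -0.202
ln β = −½·[z(H)² − z(FA)²] = −0.5 × (0.194 − 0.041) = -0.0765

ln β = -0.08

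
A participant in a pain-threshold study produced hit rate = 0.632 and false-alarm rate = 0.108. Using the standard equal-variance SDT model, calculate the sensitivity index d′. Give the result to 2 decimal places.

d′ = 1.57

Φ⁻¹(H) = Φ⁻¹(0.632) = 0.3372
Φ⁻¹(FA) = Φ⁻¹(0.108) = -1.2372
d' = z(H) − z(FA) = 0.3372 − (-1.2372) = 1.5744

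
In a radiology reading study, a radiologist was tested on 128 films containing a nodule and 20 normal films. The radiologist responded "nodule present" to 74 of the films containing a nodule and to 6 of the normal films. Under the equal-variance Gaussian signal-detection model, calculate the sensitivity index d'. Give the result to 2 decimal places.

H = 74/128 = 0.5781
FA = 6/20 = 0.3000
z(0.5781) = 0.197, z(0.3000) = -0.524
d' = z(H) − z(FA) = 0.197 − (-0.524) = 0.721

d' = 0.72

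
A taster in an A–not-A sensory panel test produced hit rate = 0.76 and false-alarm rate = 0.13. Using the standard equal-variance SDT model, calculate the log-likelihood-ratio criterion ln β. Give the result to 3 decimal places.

z(0.76) = 0.7063, z(0.13) = -1.1264
ln β = −½·[z(H)² − z(FA)²] = −0.5 × (0.4989 − 1.2688) = 0.38495

ln β = 0.385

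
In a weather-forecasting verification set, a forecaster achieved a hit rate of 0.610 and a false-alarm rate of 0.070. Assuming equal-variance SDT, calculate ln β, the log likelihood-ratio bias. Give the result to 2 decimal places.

Φ⁻¹(H) = Φ⁻¹(0.610) = 0.279
Φ⁻¹(FA) = Φ⁻¹(0.070) = -1.476
ln β = −½·[z(H)² − z(FA)²] = −0.5 × (0.078 − 2.179) = 1.0505

ln β = 1.05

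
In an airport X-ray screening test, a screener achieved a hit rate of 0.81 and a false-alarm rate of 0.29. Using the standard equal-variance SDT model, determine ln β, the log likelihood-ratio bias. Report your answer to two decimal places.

ln β = -0.23

z(H) = z(0.81) = 0.878
z(FA) = z(0.29) = -0.553
ln β = −½·[z(H)² − z(FA)²] = −0.5 × (0.771 − 0.306) = -0.2325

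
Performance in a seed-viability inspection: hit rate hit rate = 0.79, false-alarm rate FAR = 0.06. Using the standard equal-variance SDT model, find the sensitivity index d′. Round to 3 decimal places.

z(H) = z(0.79) = 0.8064
z(FA) = z(0.06) = -1.5548
d' = z(H) − z(FA) = 0.8064 − (-1.5548) = 2.3612

d′ = 2.361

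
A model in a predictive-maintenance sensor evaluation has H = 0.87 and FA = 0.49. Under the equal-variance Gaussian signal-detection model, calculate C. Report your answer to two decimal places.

C = -0.55

z(H) = 1.1264
z(FA) = -0.0251
c = −½·[z(H) + z(FA)] = −0.5 × (1.1264 + (-0.0251)) = -0.55065
c < 0: the model has a liberal response bias.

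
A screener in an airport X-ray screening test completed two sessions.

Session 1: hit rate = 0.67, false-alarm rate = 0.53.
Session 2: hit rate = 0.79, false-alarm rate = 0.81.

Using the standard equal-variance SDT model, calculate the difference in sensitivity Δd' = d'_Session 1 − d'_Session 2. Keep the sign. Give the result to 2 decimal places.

Session 1: z(0.67) = 0.440, z(0.53) = 0.075, d' = 0.365
Session 2: z(0.79) = 0.806, z(0.81) = 0.878, d' = -0.072
Δd' = d'_Session 1 − d'_Session 2 = 0.365 − (-0.072) = 0.437
Session 1 has the higher sensitivity.

Δd' = 0.44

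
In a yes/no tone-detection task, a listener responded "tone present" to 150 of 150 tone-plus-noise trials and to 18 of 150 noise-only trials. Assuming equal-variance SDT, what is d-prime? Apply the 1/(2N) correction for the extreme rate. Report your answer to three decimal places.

d-prime = 3.888

The hit rate is 150/150 = 1, so apply the 1/(2N) correction: H → 1 − 1/(2·150) = 0.99667.
z(H) = z(0.99667) = 2.7134
z(FA) = z(0.12000) = -1.1750
d' = 2.7134 − (-1.1750) = 3.8884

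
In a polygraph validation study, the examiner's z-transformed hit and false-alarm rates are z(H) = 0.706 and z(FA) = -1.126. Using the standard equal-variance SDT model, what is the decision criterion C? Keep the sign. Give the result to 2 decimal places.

C = 0.21

c = −½·[z(H) + z(FA)] = −½·(0.706 + (-1.126)) = 0.210
c > 0: the examiner has a conservative response bias.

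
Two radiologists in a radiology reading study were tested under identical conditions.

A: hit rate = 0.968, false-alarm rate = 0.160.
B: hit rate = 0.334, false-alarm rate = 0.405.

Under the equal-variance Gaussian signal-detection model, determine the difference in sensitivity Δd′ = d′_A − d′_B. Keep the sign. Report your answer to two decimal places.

Δd′ = 3.04

A: z(0.968) = 1.852, z(0.160) = -0.994, d' = 2.846
B: z(0.334) = -0.429, z(0.405) = -0.240, d' = -0.189
Δd' = d'_A − d'_B = 2.846 − (-0.189) = 3.035
A has the higher sensitivity.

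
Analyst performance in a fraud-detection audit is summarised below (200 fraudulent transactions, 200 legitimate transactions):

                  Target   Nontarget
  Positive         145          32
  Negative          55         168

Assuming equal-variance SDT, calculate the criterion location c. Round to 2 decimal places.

H = 145/200 = 0.7250
FA = 32/200 = 0.1600
Φ⁻¹(H) = Φ⁻¹(0.7250) = 0.5978
Φ⁻¹(FA) = Φ⁻¹(0.1600) = -0.9945
c = −½·[z(H) + z(FA)] = −0.5 × (0.5978 + (-0.9945)) = 0.19835
c > 0: the analyst has a conservative response bias.

c = 0.20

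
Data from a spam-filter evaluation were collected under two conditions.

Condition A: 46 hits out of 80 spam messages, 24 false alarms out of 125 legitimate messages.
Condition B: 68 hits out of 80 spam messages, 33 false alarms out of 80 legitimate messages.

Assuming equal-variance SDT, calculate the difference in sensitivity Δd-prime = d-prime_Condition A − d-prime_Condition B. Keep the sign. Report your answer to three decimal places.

Condition A: z(0.5750) = 0.1891, z(0.1920) = -0.8705, d' = 1.0596
Condition B: z(0.8500) = 1.0364, z(0.4125) = -0.2211, d' = 1.2575
Δd' = d'_Condition A − d'_Condition B = 1.0596 − 1.2575 = -0.1979
Condition B has the higher sensitivity.

Δd-prime = -0.198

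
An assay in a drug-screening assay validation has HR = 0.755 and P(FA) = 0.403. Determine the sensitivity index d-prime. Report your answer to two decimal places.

d-prime = 0.94

z(H) = z(0.755) = 0.690
z(FA) = z(0.403) = -0.246
d' = z(H) − z(FA) = 0.690 − (-0.246) = 0.936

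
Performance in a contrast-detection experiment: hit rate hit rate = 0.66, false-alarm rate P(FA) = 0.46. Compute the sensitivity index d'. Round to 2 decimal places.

d' = 0.51

z(H) = z(0.66) = 0.4125
z(FA) = z(0.46) = -0.1004
d' = z(H) − z(FA) = 0.4125 − (-0.1004) = 0.5129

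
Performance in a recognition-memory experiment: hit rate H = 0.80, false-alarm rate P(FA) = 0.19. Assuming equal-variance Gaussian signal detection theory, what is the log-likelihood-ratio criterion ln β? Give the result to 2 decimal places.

z(H) = z(0.80) = 0.842
z(FA) = z(0.19) = -0.878
ln β = −½·[z(H)² − z(FA)²] = −0.5 × (0.709 − 0.771) = 0.031

ln β = 0.03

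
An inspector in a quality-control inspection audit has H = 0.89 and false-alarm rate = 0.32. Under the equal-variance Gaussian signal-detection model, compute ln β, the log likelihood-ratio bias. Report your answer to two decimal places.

Φ⁻¹(H) = 1.227
Φ⁻¹(FA) = -0.468
ln β = −½·[z(H)² − z(FA)²] = −0.5 × (1.506 − 0.219) = -0.6435

ln β = -0.64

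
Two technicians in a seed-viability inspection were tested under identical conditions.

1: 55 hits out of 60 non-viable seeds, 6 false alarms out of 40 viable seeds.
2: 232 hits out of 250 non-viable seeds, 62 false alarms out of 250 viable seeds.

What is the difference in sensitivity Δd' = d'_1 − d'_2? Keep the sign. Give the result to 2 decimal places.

Δd' = 0.28

1: z(0.9167) = 1.383, z(0.1500) = -1.036, d' = 2.419
2: z(0.9280) = 1.461, z(0.2480) = -0.681, d' = 2.142
Δd' = d'_1 − d'_2 = 2.419 − 2.142 = 0.277
1 has the higher sensitivity.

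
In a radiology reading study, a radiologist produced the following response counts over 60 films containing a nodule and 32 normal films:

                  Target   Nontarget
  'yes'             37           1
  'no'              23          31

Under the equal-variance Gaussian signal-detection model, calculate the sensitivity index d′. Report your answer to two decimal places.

H = 37/60 = 0.6167
FA = 1/32 = 0.0312
Φ⁻¹(0.6167) = 0.297, Φ⁻¹(0.0312) = -1.863
d' = z(H) − z(FA) = 0.297 − (-1.863) = 2.160

d′ = 2.16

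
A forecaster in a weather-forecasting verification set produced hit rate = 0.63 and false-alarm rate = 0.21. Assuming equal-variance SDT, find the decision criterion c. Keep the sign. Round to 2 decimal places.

z(0.63) = 0.332, z(0.21) = -0.806
c = −½·[z(H) + z(FA)] = −0.5 × (0.332 + (-0.806)) = 0.237

c = 0.24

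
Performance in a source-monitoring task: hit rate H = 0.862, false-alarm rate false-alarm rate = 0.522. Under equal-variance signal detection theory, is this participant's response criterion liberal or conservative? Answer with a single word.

z(H) = 1.089, z(FA) = 0.055
c = −½·(z(H) + z(FA)) = -0.572
c < 0 → liberal criterion (biased toward responding “yes”).

liberal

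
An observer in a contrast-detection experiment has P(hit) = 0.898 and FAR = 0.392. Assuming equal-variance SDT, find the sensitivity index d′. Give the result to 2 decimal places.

d′ = 1.54

z(0.898) = 1.270, z(0.392) = -0.274
d' = z(H) − z(FA) = 1.270 − (-0.274) = 1.544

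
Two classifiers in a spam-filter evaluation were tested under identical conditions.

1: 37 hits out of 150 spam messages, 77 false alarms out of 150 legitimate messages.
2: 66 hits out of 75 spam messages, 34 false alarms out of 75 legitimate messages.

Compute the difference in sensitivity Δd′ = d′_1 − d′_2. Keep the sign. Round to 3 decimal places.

1: z(0.2467) = -0.6849, z(0.5133) = 0.0333, d' = -0.7182
2: z(0.8800) = 1.1750, z(0.4533) = -0.1173, d' = 1.2923
Δd' = d'_1 − d'_2 = -0.7182 − 1.2923 = -2.0105
2 has the higher sensitivity.

Δd′ = -2.011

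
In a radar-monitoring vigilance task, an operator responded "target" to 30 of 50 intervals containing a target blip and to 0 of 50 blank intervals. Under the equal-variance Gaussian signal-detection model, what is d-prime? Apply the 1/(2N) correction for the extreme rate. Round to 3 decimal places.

d-prime = 2.580

The false-alarm rate is 0/50 = 0, so apply the 1/(2N) correction: FA → 1/(2·50) = 0.01000.
z(H) = z(0.60000) = 0.2533
z(FA) = z(0.01000) = -2.3263
d' = 0.2533 − (-2.3263) = 2.5796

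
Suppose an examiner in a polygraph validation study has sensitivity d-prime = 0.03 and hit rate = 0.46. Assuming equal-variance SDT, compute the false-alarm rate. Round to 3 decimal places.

false-alarm rate = 0.448

z(hit rate) = z(0.46) = -0.1004
z(FA) = z(H) − d' = -0.1004 − 0.03 = -0.1304
false-alarm rate = Φ(-0.1304) = 0.4481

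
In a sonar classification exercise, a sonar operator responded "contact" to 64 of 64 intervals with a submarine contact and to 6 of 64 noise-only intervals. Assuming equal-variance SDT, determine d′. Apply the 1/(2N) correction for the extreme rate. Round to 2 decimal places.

d′ = 3.74

The hit rate is 64/64 = 1, so apply the 1/(2N) correction: H → 1 − 1/(2·64) = 0.99219.
z(H) = z(0.99219) = 2.418
z(FA) = z(0.09375) = -1.318
d' = 2.418 − (-1.318) = 3.736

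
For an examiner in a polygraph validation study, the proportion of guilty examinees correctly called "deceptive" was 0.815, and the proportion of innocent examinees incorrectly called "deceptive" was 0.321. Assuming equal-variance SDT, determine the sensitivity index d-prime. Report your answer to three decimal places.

d-prime = 1.361

z(H) = 0.8965
z(FA) = -0.4649
d' = z(H) − z(FA) = 0.8965 − (-0.4649) = 1.3614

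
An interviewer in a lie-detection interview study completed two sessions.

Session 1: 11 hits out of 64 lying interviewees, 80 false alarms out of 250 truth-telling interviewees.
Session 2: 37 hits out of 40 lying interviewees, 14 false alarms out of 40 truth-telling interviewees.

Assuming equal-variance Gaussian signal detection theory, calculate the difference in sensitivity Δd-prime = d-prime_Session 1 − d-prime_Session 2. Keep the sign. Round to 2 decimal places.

Session 1: z(0.1719) = -0.947, z(0.3200) = -0.468, d' = -0.479
Session 2: z(0.9250) = 1.440, z(0.3500) = -0.385, d' = 1.825
Δd' = d'_Session 1 − d'_Session 2 = -0.479 − 1.825 = -2.304
Session 2 has the higher sensitivity.

Δd-prime = -2.30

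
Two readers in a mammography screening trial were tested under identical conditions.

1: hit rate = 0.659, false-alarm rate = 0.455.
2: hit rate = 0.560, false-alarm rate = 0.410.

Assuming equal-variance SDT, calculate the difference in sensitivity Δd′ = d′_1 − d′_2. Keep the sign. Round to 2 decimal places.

1: z(0.659) = 0.410, z(0.455) = -0.113, d' = 0.523
2: z(0.560) = 0.151, z(0.410) = -0.228, d' = 0.379
Δd' = d'_1 − d'_2 = 0.523 − 0.379 = 0.144
1 has the higher sensitivity.

Δd′ = 0.14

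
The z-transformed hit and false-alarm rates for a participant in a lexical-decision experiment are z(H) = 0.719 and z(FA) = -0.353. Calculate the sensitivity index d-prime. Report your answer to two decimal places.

d' = z(H) − z(FA) = 0.719 − (-0.353) = 1.072

d-prime = 1.07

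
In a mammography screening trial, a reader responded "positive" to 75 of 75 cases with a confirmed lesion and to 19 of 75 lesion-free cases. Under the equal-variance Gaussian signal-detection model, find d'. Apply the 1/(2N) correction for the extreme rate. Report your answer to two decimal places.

d' = 3.14

The hit rate is 75/75 = 1, so apply the 1/(2N) correction: H → 1 − 1/(2·75) = 0.99333.
z(H) = z(0.99333) = 2.475
z(FA) = z(0.25333) = -0.664
d' = 2.475 − (-0.664) = 3.139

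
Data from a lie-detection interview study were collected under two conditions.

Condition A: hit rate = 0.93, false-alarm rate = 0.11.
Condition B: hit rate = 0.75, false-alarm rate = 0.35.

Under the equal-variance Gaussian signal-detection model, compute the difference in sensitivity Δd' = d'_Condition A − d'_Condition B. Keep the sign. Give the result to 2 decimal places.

Δd' = 1.64

Condition A: z(0.93) = 1.476, z(0.11) = -1.227, d' = 2.703
Condition B: z(0.75) = 0.674, z(0.35) = -0.385, d' = 1.059
Δd' = d'_Condition A − d'_Condition B = 2.703 − 1.059 = 1.644
Condition A has the higher sensitivity.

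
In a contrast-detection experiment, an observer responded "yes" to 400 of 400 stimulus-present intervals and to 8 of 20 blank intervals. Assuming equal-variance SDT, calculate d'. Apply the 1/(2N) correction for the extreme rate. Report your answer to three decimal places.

The hit rate is 400/400 = 1, so apply the 1/(2N) correction: H → 1 − 1/(2·400) = 0.99875.
z(H) = z(0.99875) = 3.0233
z(FA) = z(0.40000) = -0.2533
d' = 3.0233 − (-0.2533) = 3.2766

d' = 3.277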